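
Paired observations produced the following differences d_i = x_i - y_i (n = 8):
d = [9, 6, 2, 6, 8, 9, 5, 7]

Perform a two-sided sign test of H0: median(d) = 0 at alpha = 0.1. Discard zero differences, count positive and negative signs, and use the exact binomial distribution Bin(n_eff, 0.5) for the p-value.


Step 1: Discard zero differences. Original n = 8; n_eff = number of nonzero differences = 8.
Nonzero differences (with sign): +9, +6, +2, +6, +8, +9, +5, +7
Step 2: Count signs: positive = 8, negative = 0.
Step 3: Under H0: P(positive) = 0.5, so the number of positives S ~ Bin(8, 0.5).
Step 4: Two-sided exact p-value = sum of Bin(8,0.5) probabilities at or below the observed probability = 0.007812.
Step 5: alpha = 0.1. reject H0.

n_eff = 8, pos = 8, neg = 0, p = 0.007812, reject H0.


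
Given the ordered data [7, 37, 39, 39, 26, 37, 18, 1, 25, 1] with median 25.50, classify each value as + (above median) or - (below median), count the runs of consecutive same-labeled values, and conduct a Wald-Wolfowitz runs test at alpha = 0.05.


Step 1: Compute median = 25.50; label A = above, B = below.
Labels in order: BAAAAABBBB  (n_A = 5, n_B = 5)
Step 2: Count runs R = 3.
Step 3: Under H0 (random ordering), E[R] = 2*n_A*n_B/(n_A+n_B) + 1 = 2*5*5/10 + 1 = 6.0000.
        Var[R] = 2*n_A*n_B*(2*n_A*n_B - n_A - n_B) / ((n_A+n_B)^2 * (n_A+n_B-1)) = 2000/900 = 2.2222.
        SD[R] = 1.4907.
Step 4: Continuity-corrected z = (R + 0.5 - E[R]) / SD[R] = (3 + 0.5 - 6.0000) / 1.4907 = -1.6771.
Step 5: Two-sided p-value via normal approximation = 2*(1 - Phi(|z|)) = 0.093533.
Step 6: alpha = 0.05. fail to reject H0.

R = 3, z = -1.6771, p = 0.093533, fail to reject H0.


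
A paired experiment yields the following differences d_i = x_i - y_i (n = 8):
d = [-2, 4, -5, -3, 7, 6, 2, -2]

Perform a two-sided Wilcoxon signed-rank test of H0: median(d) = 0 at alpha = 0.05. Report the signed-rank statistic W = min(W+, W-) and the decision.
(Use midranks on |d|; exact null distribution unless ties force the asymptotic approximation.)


Step 1: Drop any zero differences (none here) and take |d_i|.
|d| = [2, 4, 5, 3, 7, 6, 2, 2]
Step 2: Midrank |d_i| (ties get averaged ranks).
ranks: |2|->2, |4|->5, |5|->6, |3|->4, |7|->8, |6|->7, |2|->2, |2|->2
Step 3: Attach original signs; sum ranks with positive sign and with negative sign.
W+ = 5 + 8 + 7 + 2 = 22
W- = 2 + 6 + 4 + 2 = 14
(Check: W+ + W- = 36 should equal n(n+1)/2 = 36.)
Step 4: Test statistic W = min(W+, W-) = 14.
Step 5: Ties in |d|, so use the tie-corrected normal approximation.
        E[W] = n(n+1)/4 = 8*9/4 = 18.
        Tie groups: |d|=2 (t=3); sum(t^3 - t) = 24.
        Var[W] = n(n+1)(2n+1)/24 - sum(t^3-t)/48 = 1224/24 - 24/48 = 50.5.
        z = (W - E[W]) / sqrt(Var[W]) = (14 - 18) / 7.1063 = -0.5629.
        Two-sided p = 2*Phi(z) = 0.573518.
Step 6: alpha = 0.05. fail to reject H0.

W+ = 22, W- = 14, W = min = 14, p = 0.573518, fail to reject H0.


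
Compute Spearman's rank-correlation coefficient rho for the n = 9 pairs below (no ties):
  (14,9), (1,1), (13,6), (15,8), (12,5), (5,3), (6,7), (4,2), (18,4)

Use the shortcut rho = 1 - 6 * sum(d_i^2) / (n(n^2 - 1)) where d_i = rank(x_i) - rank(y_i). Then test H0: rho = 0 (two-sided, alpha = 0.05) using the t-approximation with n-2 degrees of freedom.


Step 1: Rank x and y separately (midranks; no ties here).
rank(x): 14->7, 1->1, 13->6, 15->8, 12->5, 5->3, 6->4, 4->2, 18->9
rank(y): 9->9, 1->1, 6->6, 8->8, 5->5, 3->3, 7->7, 2->2, 4->4
Step 2: d_i = R_x(i) - R_y(i); compute d_i^2.
  (7-9)^2=4, (1-1)^2=0, (6-6)^2=0, (8-8)^2=0, (5-5)^2=0, (3-3)^2=0, (4-7)^2=9, (2-2)^2=0, (9-4)^2=25
sum(d^2) = 38.
Step 3: rho = 1 - 6*38 / (9*(9^2 - 1)) = 1 - 228/720 = 0.683333.
Step 4: Under H0, t = rho * sqrt((n-2)/(1-rho^2)) = 2.4763 ~ t(7).
Step 5: Two-sided p-value from the t-distribution with 7 df = 0.042442.
Step 6: alpha = 0.05. reject H0.

rho = 0.6833, p = 0.042442, reject H0 at alpha = 0.05.


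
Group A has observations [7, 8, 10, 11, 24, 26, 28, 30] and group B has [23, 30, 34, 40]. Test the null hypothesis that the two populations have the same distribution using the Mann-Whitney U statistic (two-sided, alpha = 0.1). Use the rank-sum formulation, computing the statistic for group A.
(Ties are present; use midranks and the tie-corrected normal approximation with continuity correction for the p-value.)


Step 1: Combine and sort all 12 observations; assign midranks.
sorted (value, group): (7,X), (8,X), (10,X), (11,X), (23,Y), (24,X), (26,X), (28,X), (30,X), (30,Y), (34,Y), (40,Y)
ranks: 7->1, 8->2, 10->3, 11->4, 23->5, 24->6, 26->7, 28->8, 30->9.5, 30->9.5, 34->11, 40->12
Step 2: Rank sum for X: R1 = 1 + 2 + 3 + 4 + 6 + 7 + 8 + 9.5 = 40.5.
Step 3: U_X = R1 - n1(n1+1)/2 = 40.5 - 8*9/2 = 40.5 - 36 = 4.5.
       U_Y = n1*n2 - U_X = 32 - 4.5 = 27.5.
Step 4: Ties are present, so use the tie-corrected normal approximation (with continuity correction) for the p-value.
Step 5: p-value = 0.061271; compare to alpha = 0.1. reject H0.

U_X = 4.5, p = 0.061271, reject H0 at alpha = 0.1.


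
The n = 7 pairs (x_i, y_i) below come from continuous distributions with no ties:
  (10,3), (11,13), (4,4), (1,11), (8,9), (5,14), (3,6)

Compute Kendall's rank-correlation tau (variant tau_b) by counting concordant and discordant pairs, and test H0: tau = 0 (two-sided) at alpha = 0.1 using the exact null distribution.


Step 1: Enumerate the 21 unordered pairs (i,j) with i<j and classify each by sign(x_j-x_i) * sign(y_j-y_i).
  (1,2):dx=+1,dy=+10->C; (1,3):dx=-6,dy=+1->D; (1,4):dx=-9,dy=+8->D; (1,5):dx=-2,dy=+6->D
  (1,6):dx=-5,dy=+11->D; (1,7):dx=-7,dy=+3->D; (2,3):dx=-7,dy=-9->C; (2,4):dx=-10,dy=-2->C
  (2,5):dx=-3,dy=-4->C; (2,6):dx=-6,dy=+1->D; (2,7):dx=-8,dy=-7->C; (3,4):dx=-3,dy=+7->D
  (3,5):dx=+4,dy=+5->C; (3,6):dx=+1,dy=+10->C; (3,7):dx=-1,dy=+2->D; (4,5):dx=+7,dy=-2->D
  (4,6):dx=+4,dy=+3->C; (4,7):dx=+2,dy=-5->D; (5,6):dx=-3,dy=+5->D; (5,7):dx=-5,dy=-3->C
  (6,7):dx=-2,dy=-8->C
Step 2: C = 10, D = 11, total pairs = 21.
Step 3: tau = (C - D)/(n(n-1)/2) = (10 - 11)/21 = -0.047619.
Step 4: Exact two-sided p-value (enumerate n! = 5040 permutations of y under H0): p = 1.000000.
Step 5: alpha = 0.1. fail to reject H0.

tau_b = -0.0476 (C=10, D=11), p = 1.000000, fail to reject H0.


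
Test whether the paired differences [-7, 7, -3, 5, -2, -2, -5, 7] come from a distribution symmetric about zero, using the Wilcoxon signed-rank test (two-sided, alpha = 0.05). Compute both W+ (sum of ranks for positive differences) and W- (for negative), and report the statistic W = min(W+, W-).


Step 1: Drop any zero differences (none here) and take |d_i|.
|d| = [7, 7, 3, 5, 2, 2, 5, 7]
Step 2: Midrank |d_i| (ties get averaged ranks).
ranks: |7|->7, |7|->7, |3|->3, |5|->4.5, |2|->1.5, |2|->1.5, |5|->4.5, |7|->7
Step 3: Attach original signs; sum ranks with positive sign and with negative sign.
W+ = 7 + 4.5 + 7 = 18.5
W- = 7 + 3 + 1.5 + 1.5 + 4.5 = 17.5
(Check: W+ + W- = 36 should equal n(n+1)/2 = 36.)
Step 4: Test statistic W = min(W+, W-) = 17.5.
Step 5: Ties in |d|, so use the tie-corrected normal approximation.
        E[W] = n(n+1)/4 = 8*9/4 = 18.
        Tie groups: |d|=2 (t=2), |d|=5 (t=2), |d|=7 (t=3); sum(t^3 - t) = 36.
        Var[W] = n(n+1)(2n+1)/24 - sum(t^3-t)/48 = 1224/24 - 36/48 = 50.25.
        z = (W - E[W]) / sqrt(Var[W]) = (17.5 - 18) / 7.0887 = -0.0705.
        Two-sided p = 2*Phi(z) = 0.943768.
Step 6: alpha = 0.05. fail to reject H0.

W+ = 18.5, W- = 17.5, W = min = 17.5, p = 0.943768, fail to reject H0.


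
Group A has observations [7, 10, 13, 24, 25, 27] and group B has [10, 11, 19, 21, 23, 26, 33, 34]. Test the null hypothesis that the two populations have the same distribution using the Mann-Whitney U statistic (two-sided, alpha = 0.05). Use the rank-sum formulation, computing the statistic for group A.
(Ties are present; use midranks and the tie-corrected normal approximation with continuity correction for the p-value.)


Step 1: Combine and sort all 14 observations; assign midranks.
sorted (value, group): (7,X), (10,X), (10,Y), (11,Y), (13,X), (19,Y), (21,Y), (23,Y), (24,X), (25,X), (26,Y), (27,X), (33,Y), (34,Y)
ranks: 7->1, 10->2.5, 10->2.5, 11->4, 13->5, 19->6, 21->7, 23->8, 24->9, 25->10, 26->11, 27->12, 33->13, 34->14
Step 2: Rank sum for X: R1 = 1 + 2.5 + 5 + 9 + 10 + 12 = 39.5.
Step 3: U_X = R1 - n1(n1+1)/2 = 39.5 - 6*7/2 = 39.5 - 21 = 18.5.
       U_Y = n1*n2 - U_X = 48 - 18.5 = 29.5.
Step 4: Ties are present, so use the tie-corrected normal approximation (with continuity correction) for the p-value.
Step 5: p-value = 0.518145; compare to alpha = 0.05. fail to reject H0.

U_X = 18.5, p = 0.518145, fail to reject H0 at alpha = 0.05.


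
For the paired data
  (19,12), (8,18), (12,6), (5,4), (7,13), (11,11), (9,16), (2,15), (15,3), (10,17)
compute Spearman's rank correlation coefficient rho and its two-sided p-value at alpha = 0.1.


Step 1: Rank x and y separately (midranks; no ties here).
rank(x): 19->10, 8->4, 12->8, 5->2, 7->3, 11->7, 9->5, 2->1, 15->9, 10->6
rank(y): 12->5, 18->10, 6->3, 4->2, 13->6, 11->4, 16->8, 15->7, 3->1, 17->9
Step 2: d_i = R_x(i) - R_y(i); compute d_i^2.
  (10-5)^2=25, (4-10)^2=36, (8-3)^2=25, (2-2)^2=0, (3-6)^2=9, (7-4)^2=9, (5-8)^2=9, (1-7)^2=36, (9-1)^2=64, (6-9)^2=9
sum(d^2) = 222.
Step 3: rho = 1 - 6*222 / (10*(10^2 - 1)) = 1 - 1332/990 = -0.345455.
Step 4: Under H0, t = rho * sqrt((n-2)/(1-rho^2)) = -1.0412 ~ t(8).
Step 5: Two-sided p-value from the t-distribution with 8 df = 0.328227.
Step 6: alpha = 0.1. fail to reject H0.

rho = -0.3455, p = 0.328227, fail to reject H0 at alpha = 0.1.


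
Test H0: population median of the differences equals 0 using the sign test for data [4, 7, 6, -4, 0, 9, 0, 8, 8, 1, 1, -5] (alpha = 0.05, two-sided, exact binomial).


Step 1: Discard zero differences. Original n = 12; n_eff = number of nonzero differences = 10.
Nonzero differences (with sign): +4, +7, +6, -4, +9, +8, +8, +1, +1, -5
Step 2: Count signs: positive = 8, negative = 2.
Step 3: Under H0: P(positive) = 0.5, so the number of positives S ~ Bin(10, 0.5).
Step 4: Two-sided exact p-value = sum of Bin(10,0.5) probabilities at or below the observed probability = 0.109375.
Step 5: alpha = 0.05. fail to reject H0.

n_eff = 10, pos = 8, neg = 2, p = 0.109375, fail to reject H0.


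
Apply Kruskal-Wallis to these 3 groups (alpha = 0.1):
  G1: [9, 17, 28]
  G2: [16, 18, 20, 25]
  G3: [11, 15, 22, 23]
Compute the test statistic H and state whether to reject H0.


Step 1: Combine all N = 11 observations and assign midranks.
sorted (value, group, rank): (9,G1,1), (11,G3,2), (15,G3,3), (16,G2,4), (17,G1,5), (18,G2,6), (20,G2,7), (22,G3,8), (23,G3,9), (25,G2,10), (28,G1,11)
Step 2: Sum ranks within each group.
R_1 = 17 (n_1 = 3)
R_2 = 27 (n_2 = 4)
R_3 = 22 (n_3 = 4)
Step 3: H = 12/(N(N+1)) * sum(R_i^2/n_i) - 3(N+1)
     = 12/(11*12) * (17^2/3 + 27^2/4 + 22^2/4) - 3*12
     = 0.090909 * 399.583 - 36
     = 0.325758.
Step 4: No ties, so H is used without correction.
Step 5: Under H0, H ~ chi^2(2); p-value = 0.849694.
Step 6: alpha = 0.1. fail to reject H0.

H = 0.3258, df = 2, p = 0.849694, fail to reject H0.


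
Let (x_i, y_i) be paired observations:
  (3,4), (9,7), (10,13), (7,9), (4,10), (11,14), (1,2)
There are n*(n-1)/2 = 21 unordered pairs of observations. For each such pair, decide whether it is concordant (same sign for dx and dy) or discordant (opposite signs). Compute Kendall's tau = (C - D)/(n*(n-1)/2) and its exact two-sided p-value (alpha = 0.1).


Step 1: Enumerate the 21 unordered pairs (i,j) with i<j and classify each by sign(x_j-x_i) * sign(y_j-y_i).
  (1,2):dx=+6,dy=+3->C; (1,3):dx=+7,dy=+9->C; (1,4):dx=+4,dy=+5->C; (1,5):dx=+1,dy=+6->C
  (1,6):dx=+8,dy=+10->C; (1,7):dx=-2,dy=-2->C; (2,3):dx=+1,dy=+6->C; (2,4):dx=-2,dy=+2->D
  (2,5):dx=-5,dy=+3->D; (2,6):dx=+2,dy=+7->C; (2,7):dx=-8,dy=-5->C; (3,4):dx=-3,dy=-4->C
  (3,5):dx=-6,dy=-3->C; (3,6):dx=+1,dy=+1->C; (3,7):dx=-9,dy=-11->C; (4,5):dx=-3,dy=+1->D
  (4,6):dx=+4,dy=+5->C; (4,7):dx=-6,dy=-7->C; (5,6):dx=+7,dy=+4->C; (5,7):dx=-3,dy=-8->C
  (6,7):dx=-10,dy=-12->C
Step 2: C = 18, D = 3, total pairs = 21.
Step 3: tau = (C - D)/(n(n-1)/2) = (18 - 3)/21 = 0.714286.
Step 4: Exact two-sided p-value (enumerate n! = 5040 permutations of y under H0): p = 0.030159.
Step 5: alpha = 0.1. reject H0.

tau_b = 0.7143 (C=18, D=3), p = 0.030159, reject H0.


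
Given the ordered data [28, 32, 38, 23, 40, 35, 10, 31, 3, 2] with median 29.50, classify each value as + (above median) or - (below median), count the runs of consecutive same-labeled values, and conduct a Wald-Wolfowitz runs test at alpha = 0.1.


Step 1: Compute median = 29.50; label A = above, B = below.
Labels in order: BAABAABABB  (n_A = 5, n_B = 5)
Step 2: Count runs R = 7.
Step 3: Under H0 (random ordering), E[R] = 2*n_A*n_B/(n_A+n_B) + 1 = 2*5*5/10 + 1 = 6.0000.
        Var[R] = 2*n_A*n_B*(2*n_A*n_B - n_A - n_B) / ((n_A+n_B)^2 * (n_A+n_B-1)) = 2000/900 = 2.2222.
        SD[R] = 1.4907.
Step 4: Continuity-corrected z = (R - 0.5 - E[R]) / SD[R] = (7 - 0.5 - 6.0000) / 1.4907 = 0.3354.
Step 5: Two-sided p-value via normal approximation = 2*(1 - Phi(|z|)) = 0.737316.
Step 6: alpha = 0.1. fail to reject H0.

R = 7, z = 0.3354, p = 0.737316, fail to reject H0.


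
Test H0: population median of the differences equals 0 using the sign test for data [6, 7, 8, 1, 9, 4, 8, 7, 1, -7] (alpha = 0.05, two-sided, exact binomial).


Step 1: Discard zero differences. Original n = 10; n_eff = number of nonzero differences = 10.
Nonzero differences (with sign): +6, +7, +8, +1, +9, +4, +8, +7, +1, -7
Step 2: Count signs: positive = 9, negative = 1.
Step 3: Under H0: P(positive) = 0.5, so the number of positives S ~ Bin(10, 0.5).
Step 4: Two-sided exact p-value = sum of Bin(10,0.5) probabilities at or below the observed probability = 0.021484.
Step 5: alpha = 0.05. reject H0.

n_eff = 10, pos = 9, neg = 1, p = 0.021484, reject H0.


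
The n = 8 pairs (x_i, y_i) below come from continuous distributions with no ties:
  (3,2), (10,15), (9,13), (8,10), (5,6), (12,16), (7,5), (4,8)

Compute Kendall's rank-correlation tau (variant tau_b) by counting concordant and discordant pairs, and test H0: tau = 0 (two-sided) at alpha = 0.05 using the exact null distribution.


Step 1: Enumerate the 28 unordered pairs (i,j) with i<j and classify each by sign(x_j-x_i) * sign(y_j-y_i).
  (1,2):dx=+7,dy=+13->C; (1,3):dx=+6,dy=+11->C; (1,4):dx=+5,dy=+8->C; (1,5):dx=+2,dy=+4->C
  (1,6):dx=+9,dy=+14->C; (1,7):dx=+4,dy=+3->C; (1,8):dx=+1,dy=+6->C; (2,3):dx=-1,dy=-2->C
  (2,4):dx=-2,dy=-5->C; (2,5):dx=-5,dy=-9->C; (2,6):dx=+2,dy=+1->C; (2,7):dx=-3,dy=-10->C
  (2,8):dx=-6,dy=-7->C; (3,4):dx=-1,dy=-3->C; (3,5):dx=-4,dy=-7->C; (3,6):dx=+3,dy=+3->C
  (3,7):dx=-2,dy=-8->C; (3,8):dx=-5,dy=-5->C; (4,5):dx=-3,dy=-4->C; (4,6):dx=+4,dy=+6->C
  (4,7):dx=-1,dy=-5->C; (4,8):dx=-4,dy=-2->C; (5,6):dx=+7,dy=+10->C; (5,7):dx=+2,dy=-1->D
  (5,8):dx=-1,dy=+2->D; (6,7):dx=-5,dy=-11->C; (6,8):dx=-8,dy=-8->C; (7,8):dx=-3,dy=+3->D
Step 2: C = 25, D = 3, total pairs = 28.
Step 3: tau = (C - D)/(n(n-1)/2) = (25 - 3)/28 = 0.785714.
Step 4: Exact two-sided p-value (enumerate n! = 40320 permutations of y under H0): p = 0.005506.
Step 5: alpha = 0.05. reject H0.

tau_b = 0.7857 (C=25, D=3), p = 0.005506, reject H0.


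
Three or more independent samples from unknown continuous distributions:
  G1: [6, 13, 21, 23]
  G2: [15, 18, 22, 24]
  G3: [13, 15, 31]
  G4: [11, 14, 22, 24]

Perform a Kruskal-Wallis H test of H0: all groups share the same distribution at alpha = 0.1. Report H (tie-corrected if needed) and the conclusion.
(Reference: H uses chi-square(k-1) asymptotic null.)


Step 1: Combine all N = 15 observations and assign midranks.
sorted (value, group, rank): (6,G1,1), (11,G4,2), (13,G1,3.5), (13,G3,3.5), (14,G4,5), (15,G2,6.5), (15,G3,6.5), (18,G2,8), (21,G1,9), (22,G2,10.5), (22,G4,10.5), (23,G1,12), (24,G2,13.5), (24,G4,13.5), (31,G3,15)
Step 2: Sum ranks within each group.
R_1 = 25.5 (n_1 = 4)
R_2 = 38.5 (n_2 = 4)
R_3 = 25 (n_3 = 3)
R_4 = 31 (n_4 = 4)
Step 3: H = 12/(N(N+1)) * sum(R_i^2/n_i) - 3(N+1)
     = 12/(15*16) * (25.5^2/4 + 38.5^2/4 + 25^2/3 + 31^2/4) - 3*16
     = 0.050000 * 981.708 - 48
     = 1.085417.
Step 4: Ties present; correction factor C = 1 - 24/(15^3 - 15) = 0.992857. Corrected H = 1.085417 / 0.992857 = 1.093225.
Step 5: Under H0, H ~ chi^2(3); p-value = 0.778710.
Step 6: alpha = 0.1. fail to reject H0.

H = 1.0932, df = 3, p = 0.778710, fail to reject H0.


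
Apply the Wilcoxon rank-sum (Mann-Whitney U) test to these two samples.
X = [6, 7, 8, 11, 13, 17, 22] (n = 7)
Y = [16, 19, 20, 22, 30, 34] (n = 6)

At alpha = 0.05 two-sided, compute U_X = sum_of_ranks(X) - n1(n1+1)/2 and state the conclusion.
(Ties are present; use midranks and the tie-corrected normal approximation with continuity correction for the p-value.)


Step 1: Combine and sort all 13 observations; assign midranks.
sorted (value, group): (6,X), (7,X), (8,X), (11,X), (13,X), (16,Y), (17,X), (19,Y), (20,Y), (22,X), (22,Y), (30,Y), (34,Y)
ranks: 6->1, 7->2, 8->3, 11->4, 13->5, 16->6, 17->7, 19->8, 20->9, 22->10.5, 22->10.5, 30->12, 34->13
Step 2: Rank sum for X: R1 = 1 + 2 + 3 + 4 + 5 + 7 + 10.5 = 32.5.
Step 3: U_X = R1 - n1(n1+1)/2 = 32.5 - 7*8/2 = 32.5 - 28 = 4.5.
       U_Y = n1*n2 - U_X = 42 - 4.5 = 37.5.
Step 4: Ties are present, so use the tie-corrected normal approximation (with continuity correction) for the p-value.
Step 5: p-value = 0.022087; compare to alpha = 0.05. reject H0.

U_X = 4.5, p = 0.022087, reject H0 at alpha = 0.05.


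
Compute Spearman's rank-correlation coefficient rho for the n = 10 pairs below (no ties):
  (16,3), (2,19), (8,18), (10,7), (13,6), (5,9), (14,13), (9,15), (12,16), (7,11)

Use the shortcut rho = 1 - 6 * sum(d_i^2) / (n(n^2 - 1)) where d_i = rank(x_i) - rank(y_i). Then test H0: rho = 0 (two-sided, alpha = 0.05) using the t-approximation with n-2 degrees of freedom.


Step 1: Rank x and y separately (midranks; no ties here).
rank(x): 16->10, 2->1, 8->4, 10->6, 13->8, 5->2, 14->9, 9->5, 12->7, 7->3
rank(y): 3->1, 19->10, 18->9, 7->3, 6->2, 9->4, 13->6, 15->7, 16->8, 11->5
Step 2: d_i = R_x(i) - R_y(i); compute d_i^2.
  (10-1)^2=81, (1-10)^2=81, (4-9)^2=25, (6-3)^2=9, (8-2)^2=36, (2-4)^2=4, (9-6)^2=9, (5-7)^2=4, (7-8)^2=1, (3-5)^2=4
sum(d^2) = 254.
Step 3: rho = 1 - 6*254 / (10*(10^2 - 1)) = 1 - 1524/990 = -0.539394.
Step 4: Under H0, t = rho * sqrt((n-2)/(1-rho^2)) = -1.8118 ~ t(8).
Step 5: Two-sided p-value from the t-distribution with 8 df = 0.107593.
Step 6: alpha = 0.05. fail to reject H0.

rho = -0.5394, p = 0.107593, fail to reject H0 at alpha = 0.05.


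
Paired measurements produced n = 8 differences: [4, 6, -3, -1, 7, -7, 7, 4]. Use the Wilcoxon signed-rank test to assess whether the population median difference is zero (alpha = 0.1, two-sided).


Step 1: Drop any zero differences (none here) and take |d_i|.
|d| = [4, 6, 3, 1, 7, 7, 7, 4]
Step 2: Midrank |d_i| (ties get averaged ranks).
ranks: |4|->3.5, |6|->5, |3|->2, |1|->1, |7|->7, |7|->7, |7|->7, |4|->3.5
Step 3: Attach original signs; sum ranks with positive sign and with negative sign.
W+ = 3.5 + 5 + 7 + 7 + 3.5 = 26
W- = 2 + 1 + 7 = 10
(Check: W+ + W- = 36 should equal n(n+1)/2 = 36.)
Step 4: Test statistic W = min(W+, W-) = 10.
Step 5: Ties in |d|, so use the tie-corrected normal approximation.
        E[W] = n(n+1)/4 = 8*9/4 = 18.
        Tie groups: |d|=4 (t=2), |d|=7 (t=3); sum(t^3 - t) = 30.
        Var[W] = n(n+1)(2n+1)/24 - sum(t^3-t)/48 = 1224/24 - 30/48 = 50.375.
        z = (W - E[W]) / sqrt(Var[W]) = (10 - 18) / 7.0975 = -1.1272.
        Two-sided p = 2*Phi(z) = 0.259678.
Step 6: alpha = 0.1. fail to reject H0.

W+ = 26, W- = 10, W = min = 10, p = 0.259678, fail to reject H0.


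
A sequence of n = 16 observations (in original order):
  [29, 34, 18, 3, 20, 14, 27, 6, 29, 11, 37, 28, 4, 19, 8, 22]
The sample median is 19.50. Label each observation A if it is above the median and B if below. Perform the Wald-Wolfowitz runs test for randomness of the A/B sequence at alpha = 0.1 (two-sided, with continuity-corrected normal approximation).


Step 1: Compute median = 19.50; label A = above, B = below.
Labels in order: AABBABABABAABBBA  (n_A = 8, n_B = 8)
Step 2: Count runs R = 11.
Step 3: Under H0 (random ordering), E[R] = 2*n_A*n_B/(n_A+n_B) + 1 = 2*8*8/16 + 1 = 9.0000.
        Var[R] = 2*n_A*n_B*(2*n_A*n_B - n_A - n_B) / ((n_A+n_B)^2 * (n_A+n_B-1)) = 14336/3840 = 3.7333.
        SD[R] = 1.9322.
Step 4: Continuity-corrected z = (R - 0.5 - E[R]) / SD[R] = (11 - 0.5 - 9.0000) / 1.9322 = 0.7763.
Step 5: Two-sided p-value via normal approximation = 2*(1 - Phi(|z|)) = 0.437558.
Step 6: alpha = 0.1. fail to reject H0.

R = 11, z = 0.7763, p = 0.437558, fail to reject H0.


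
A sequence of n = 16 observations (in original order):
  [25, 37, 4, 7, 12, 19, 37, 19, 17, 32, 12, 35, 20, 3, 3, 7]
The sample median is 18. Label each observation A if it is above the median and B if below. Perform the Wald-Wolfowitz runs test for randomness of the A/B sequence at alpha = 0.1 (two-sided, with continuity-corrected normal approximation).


Step 1: Compute median = 18; label A = above, B = below.
Labels in order: AABBBAAABABAABBB  (n_A = 8, n_B = 8)
Step 2: Count runs R = 8.
Step 3: Under H0 (random ordering), E[R] = 2*n_A*n_B/(n_A+n_B) + 1 = 2*8*8/16 + 1 = 9.0000.
        Var[R] = 2*n_A*n_B*(2*n_A*n_B - n_A - n_B) / ((n_A+n_B)^2 * (n_A+n_B-1)) = 14336/3840 = 3.7333.
        SD[R] = 1.9322.
Step 4: Continuity-corrected z = (R + 0.5 - E[R]) / SD[R] = (8 + 0.5 - 9.0000) / 1.9322 = -0.2588.
Step 5: Two-sided p-value via normal approximation = 2*(1 - Phi(|z|)) = 0.795809.
Step 6: alpha = 0.1. fail to reject H0.

R = 8, z = -0.2588, p = 0.795809, fail to reject H0.


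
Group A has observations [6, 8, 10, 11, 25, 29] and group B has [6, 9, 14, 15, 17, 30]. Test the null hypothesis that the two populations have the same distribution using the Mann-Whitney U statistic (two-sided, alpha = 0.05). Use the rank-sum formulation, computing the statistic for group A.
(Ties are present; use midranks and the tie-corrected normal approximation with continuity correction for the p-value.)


Step 1: Combine and sort all 12 observations; assign midranks.
sorted (value, group): (6,X), (6,Y), (8,X), (9,Y), (10,X), (11,X), (14,Y), (15,Y), (17,Y), (25,X), (29,X), (30,Y)
ranks: 6->1.5, 6->1.5, 8->3, 9->4, 10->5, 11->6, 14->7, 15->8, 17->9, 25->10, 29->11, 30->12
Step 2: Rank sum for X: R1 = 1.5 + 3 + 5 + 6 + 10 + 11 = 36.5.
Step 3: U_X = R1 - n1(n1+1)/2 = 36.5 - 6*7/2 = 36.5 - 21 = 15.5.
       U_Y = n1*n2 - U_X = 36 - 15.5 = 20.5.
Step 4: Ties are present, so use the tie-corrected normal approximation (with continuity correction) for the p-value.
Step 5: p-value = 0.748349; compare to alpha = 0.05. fail to reject H0.

U_X = 15.5, p = 0.748349, fail to reject H0 at alpha = 0.05.


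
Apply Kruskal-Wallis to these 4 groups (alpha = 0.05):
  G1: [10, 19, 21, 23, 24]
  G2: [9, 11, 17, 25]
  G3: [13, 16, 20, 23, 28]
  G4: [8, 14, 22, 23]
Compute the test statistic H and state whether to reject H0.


Step 1: Combine all N = 18 observations and assign midranks.
sorted (value, group, rank): (8,G4,1), (9,G2,2), (10,G1,3), (11,G2,4), (13,G3,5), (14,G4,6), (16,G3,7), (17,G2,8), (19,G1,9), (20,G3,10), (21,G1,11), (22,G4,12), (23,G1,14), (23,G3,14), (23,G4,14), (24,G1,16), (25,G2,17), (28,G3,18)
Step 2: Sum ranks within each group.
R_1 = 53 (n_1 = 5)
R_2 = 31 (n_2 = 4)
R_3 = 54 (n_3 = 5)
R_4 = 33 (n_4 = 4)
Step 3: H = 12/(N(N+1)) * sum(R_i^2/n_i) - 3(N+1)
     = 12/(18*19) * (53^2/5 + 31^2/4 + 54^2/5 + 33^2/4) - 3*19
     = 0.035088 * 1657.5 - 57
     = 1.157895.
Step 4: Ties present; correction factor C = 1 - 24/(18^3 - 18) = 0.995872. Corrected H = 1.157895 / 0.995872 = 1.162694.
Step 5: Under H0, H ~ chi^2(3); p-value = 0.761965.
Step 6: alpha = 0.05. fail to reject H0.

H = 1.1627, df = 3, p = 0.761965, fail to reject H0.


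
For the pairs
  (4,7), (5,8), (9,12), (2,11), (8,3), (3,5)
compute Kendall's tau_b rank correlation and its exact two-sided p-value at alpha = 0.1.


Step 1: Enumerate the 15 unordered pairs (i,j) with i<j and classify each by sign(x_j-x_i) * sign(y_j-y_i).
  (1,2):dx=+1,dy=+1->C; (1,3):dx=+5,dy=+5->C; (1,4):dx=-2,dy=+4->D; (1,5):dx=+4,dy=-4->D
  (1,6):dx=-1,dy=-2->C; (2,3):dx=+4,dy=+4->C; (2,4):dx=-3,dy=+3->D; (2,5):dx=+3,dy=-5->D
  (2,6):dx=-2,dy=-3->C; (3,4):dx=-7,dy=-1->C; (3,5):dx=-1,dy=-9->C; (3,6):dx=-6,dy=-7->C
  (4,5):dx=+6,dy=-8->D; (4,6):dx=+1,dy=-6->D; (5,6):dx=-5,dy=+2->D
Step 2: C = 8, D = 7, total pairs = 15.
Step 3: tau = (C - D)/(n(n-1)/2) = (8 - 7)/15 = 0.066667.
Step 4: Exact two-sided p-value (enumerate n! = 720 permutations of y under H0): p = 1.000000.
Step 5: alpha = 0.1. fail to reject H0.

tau_b = 0.0667 (C=8, D=7), p = 1.000000, fail to reject H0.


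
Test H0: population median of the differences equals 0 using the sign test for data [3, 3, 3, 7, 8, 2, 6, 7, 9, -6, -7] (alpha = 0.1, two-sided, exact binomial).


Step 1: Discard zero differences. Original n = 11; n_eff = number of nonzero differences = 11.
Nonzero differences (with sign): +3, +3, +3, +7, +8, +2, +6, +7, +9, -6, -7
Step 2: Count signs: positive = 9, negative = 2.
Step 3: Under H0: P(positive) = 0.5, so the number of positives S ~ Bin(11, 0.5).
Step 4: Two-sided exact p-value = sum of Bin(11,0.5) probabilities at or below the observed probability = 0.065430.
Step 5: alpha = 0.1. reject H0.

n_eff = 11, pos = 9, neg = 2, p = 0.065430, reject H0.


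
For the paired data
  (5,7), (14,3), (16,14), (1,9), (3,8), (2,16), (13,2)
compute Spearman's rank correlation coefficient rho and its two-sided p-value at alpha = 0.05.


Step 1: Rank x and y separately (midranks; no ties here).
rank(x): 5->4, 14->6, 16->7, 1->1, 3->3, 2->2, 13->5
rank(y): 7->3, 3->2, 14->6, 9->5, 8->4, 16->7, 2->1
Step 2: d_i = R_x(i) - R_y(i); compute d_i^2.
  (4-3)^2=1, (6-2)^2=16, (7-6)^2=1, (1-5)^2=16, (3-4)^2=1, (2-7)^2=25, (5-1)^2=16
sum(d^2) = 76.
Step 3: rho = 1 - 6*76 / (7*(7^2 - 1)) = 1 - 456/336 = -0.357143.
Step 4: Under H0, t = rho * sqrt((n-2)/(1-rho^2)) = -0.8550 ~ t(5).
Step 5: Two-sided p-value from the t-distribution with 5 df = 0.431611.
Step 6: alpha = 0.05. fail to reject H0.

rho = -0.3571, p = 0.431611, fail to reject H0 at alpha = 0.05.


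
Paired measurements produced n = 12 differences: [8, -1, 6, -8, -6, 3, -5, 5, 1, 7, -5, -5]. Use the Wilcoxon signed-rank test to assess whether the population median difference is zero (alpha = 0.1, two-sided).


Step 1: Drop any zero differences (none here) and take |d_i|.
|d| = [8, 1, 6, 8, 6, 3, 5, 5, 1, 7, 5, 5]
Step 2: Midrank |d_i| (ties get averaged ranks).
ranks: |8|->11.5, |1|->1.5, |6|->8.5, |8|->11.5, |6|->8.5, |3|->3, |5|->5.5, |5|->5.5, |1|->1.5, |7|->10, |5|->5.5, |5|->5.5
Step 3: Attach original signs; sum ranks with positive sign and with negative sign.
W+ = 11.5 + 8.5 + 3 + 5.5 + 1.5 + 10 = 40
W- = 1.5 + 11.5 + 8.5 + 5.5 + 5.5 + 5.5 = 38
(Check: W+ + W- = 78 should equal n(n+1)/2 = 78.)
Step 4: Test statistic W = min(W+, W-) = 38.
Step 5: Ties in |d|, so use the tie-corrected normal approximation.
        E[W] = n(n+1)/4 = 12*13/4 = 39.
        Tie groups: |d|=1 (t=2), |d|=5 (t=4), |d|=6 (t=2), |d|=8 (t=2); sum(t^3 - t) = 78.
        Var[W] = n(n+1)(2n+1)/24 - sum(t^3-t)/48 = 3900/24 - 78/48 = 160.875.
        z = (W - E[W]) / sqrt(Var[W]) = (38 - 39) / 12.6837 = -0.0788.
        Two-sided p = 2*Phi(z) = 0.937159.
Step 6: alpha = 0.1. fail to reject H0.

W+ = 40, W- = 38, W = min = 38, p = 0.937159, fail to reject H0.


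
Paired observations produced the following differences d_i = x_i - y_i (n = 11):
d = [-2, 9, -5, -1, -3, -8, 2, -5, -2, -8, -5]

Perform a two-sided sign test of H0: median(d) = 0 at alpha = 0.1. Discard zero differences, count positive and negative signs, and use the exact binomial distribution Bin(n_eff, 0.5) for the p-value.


Step 1: Discard zero differences. Original n = 11; n_eff = number of nonzero differences = 11.
Nonzero differences (with sign): -2, +9, -5, -1, -3, -8, +2, -5, -2, -8, -5
Step 2: Count signs: positive = 2, negative = 9.
Step 3: Under H0: P(positive) = 0.5, so the number of positives S ~ Bin(11, 0.5).
Step 4: Two-sided exact p-value = sum of Bin(11,0.5) probabilities at or below the observed probability = 0.065430.
Step 5: alpha = 0.1. reject H0.

n_eff = 11, pos = 2, neg = 9, p = 0.065430, reject H0.


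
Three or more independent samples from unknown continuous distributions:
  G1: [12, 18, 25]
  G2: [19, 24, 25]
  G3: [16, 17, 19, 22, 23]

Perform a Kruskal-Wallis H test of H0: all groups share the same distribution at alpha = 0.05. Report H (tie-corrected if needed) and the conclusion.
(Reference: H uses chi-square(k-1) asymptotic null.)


Step 1: Combine all N = 11 observations and assign midranks.
sorted (value, group, rank): (12,G1,1), (16,G3,2), (17,G3,3), (18,G1,4), (19,G2,5.5), (19,G3,5.5), (22,G3,7), (23,G3,8), (24,G2,9), (25,G1,10.5), (25,G2,10.5)
Step 2: Sum ranks within each group.
R_1 = 15.5 (n_1 = 3)
R_2 = 25 (n_2 = 3)
R_3 = 25.5 (n_3 = 5)
Step 3: H = 12/(N(N+1)) * sum(R_i^2/n_i) - 3(N+1)
     = 12/(11*12) * (15.5^2/3 + 25^2/3 + 25.5^2/5) - 3*12
     = 0.090909 * 418.467 - 36
     = 2.042424.
Step 4: Ties present; correction factor C = 1 - 12/(11^3 - 11) = 0.990909. Corrected H = 2.042424 / 0.990909 = 2.061162.
Step 5: Under H0, H ~ chi^2(2); p-value = 0.356800.
Step 6: alpha = 0.05. fail to reject H0.

H = 2.0612, df = 2, p = 0.356800, fail to reject H0.


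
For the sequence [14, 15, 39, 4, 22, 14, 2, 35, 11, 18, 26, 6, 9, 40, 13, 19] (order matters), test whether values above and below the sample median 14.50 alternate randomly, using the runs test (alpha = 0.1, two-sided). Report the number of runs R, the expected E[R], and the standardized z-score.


Step 1: Compute median = 14.50; label A = above, B = below.
Labels in order: BAABABBABAABBABA  (n_A = 8, n_B = 8)
Step 2: Count runs R = 12.
Step 3: Under H0 (random ordering), E[R] = 2*n_A*n_B/(n_A+n_B) + 1 = 2*8*8/16 + 1 = 9.0000.
        Var[R] = 2*n_A*n_B*(2*n_A*n_B - n_A - n_B) / ((n_A+n_B)^2 * (n_A+n_B-1)) = 14336/3840 = 3.7333.
        SD[R] = 1.9322.
Step 4: Continuity-corrected z = (R - 0.5 - E[R]) / SD[R] = (12 - 0.5 - 9.0000) / 1.9322 = 1.2939.
Step 5: Two-sided p-value via normal approximation = 2*(1 - Phi(|z|)) = 0.195709.
Step 6: alpha = 0.1. fail to reject H0.

R = 12, z = 1.2939, p = 0.195709, fail to reject H0.


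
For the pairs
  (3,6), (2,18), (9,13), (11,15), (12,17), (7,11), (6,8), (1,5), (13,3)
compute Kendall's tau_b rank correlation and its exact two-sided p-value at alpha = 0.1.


Step 1: Enumerate the 36 unordered pairs (i,j) with i<j and classify each by sign(x_j-x_i) * sign(y_j-y_i).
  (1,2):dx=-1,dy=+12->D; (1,3):dx=+6,dy=+7->C; (1,4):dx=+8,dy=+9->C; (1,5):dx=+9,dy=+11->C
  (1,6):dx=+4,dy=+5->C; (1,7):dx=+3,dy=+2->C; (1,8):dx=-2,dy=-1->C; (1,9):dx=+10,dy=-3->D
  (2,3):dx=+7,dy=-5->D; (2,4):dx=+9,dy=-3->D; (2,5):dx=+10,dy=-1->D; (2,6):dx=+5,dy=-7->D
  (2,7):dx=+4,dy=-10->D; (2,8):dx=-1,dy=-13->C; (2,9):dx=+11,dy=-15->D; (3,4):dx=+2,dy=+2->C
  (3,5):dx=+3,dy=+4->C; (3,6):dx=-2,dy=-2->C; (3,7):dx=-3,dy=-5->C; (3,8):dx=-8,dy=-8->C
  (3,9):dx=+4,dy=-10->D; (4,5):dx=+1,dy=+2->C; (4,6):dx=-4,dy=-4->C; (4,7):dx=-5,dy=-7->C
  (4,8):dx=-10,dy=-10->C; (4,9):dx=+2,dy=-12->D; (5,6):dx=-5,dy=-6->C; (5,7):dx=-6,dy=-9->C
  (5,8):dx=-11,dy=-12->C; (5,9):dx=+1,dy=-14->D; (6,7):dx=-1,dy=-3->C; (6,8):dx=-6,dy=-6->C
  (6,9):dx=+6,dy=-8->D; (7,8):dx=-5,dy=-3->C; (7,9):dx=+7,dy=-5->D; (8,9):dx=+12,dy=-2->D
Step 2: C = 22, D = 14, total pairs = 36.
Step 3: tau = (C - D)/(n(n-1)/2) = (22 - 14)/36 = 0.222222.
Step 4: Exact two-sided p-value (enumerate n! = 362880 permutations of y under H0): p = 0.476709.
Step 5: alpha = 0.1. fail to reject H0.

tau_b = 0.2222 (C=22, D=14), p = 0.476709, fail to reject H0.


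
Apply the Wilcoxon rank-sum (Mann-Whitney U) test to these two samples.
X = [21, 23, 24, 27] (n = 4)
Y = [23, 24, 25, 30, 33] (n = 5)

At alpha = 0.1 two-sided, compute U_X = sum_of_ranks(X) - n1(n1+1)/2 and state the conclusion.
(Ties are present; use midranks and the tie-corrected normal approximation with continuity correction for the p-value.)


Step 1: Combine and sort all 9 observations; assign midranks.
sorted (value, group): (21,X), (23,X), (23,Y), (24,X), (24,Y), (25,Y), (27,X), (30,Y), (33,Y)
ranks: 21->1, 23->2.5, 23->2.5, 24->4.5, 24->4.5, 25->6, 27->7, 30->8, 33->9
Step 2: Rank sum for X: R1 = 1 + 2.5 + 4.5 + 7 = 15.
Step 3: U_X = R1 - n1(n1+1)/2 = 15 - 4*5/2 = 15 - 10 = 5.
       U_Y = n1*n2 - U_X = 20 - 5 = 15.
Step 4: Ties are present, so use the tie-corrected normal approximation (with continuity correction) for the p-value.
Step 5: p-value = 0.266322; compare to alpha = 0.1. fail to reject H0.

U_X = 5, p = 0.266322, fail to reject H0 at alpha = 0.1.


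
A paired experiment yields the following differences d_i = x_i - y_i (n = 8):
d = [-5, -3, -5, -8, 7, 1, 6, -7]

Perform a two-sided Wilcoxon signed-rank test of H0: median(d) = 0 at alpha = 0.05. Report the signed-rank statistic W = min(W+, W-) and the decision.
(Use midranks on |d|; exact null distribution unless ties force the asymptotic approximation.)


Step 1: Drop any zero differences (none here) and take |d_i|.
|d| = [5, 3, 5, 8, 7, 1, 6, 7]
Step 2: Midrank |d_i| (ties get averaged ranks).
ranks: |5|->3.5, |3|->2, |5|->3.5, |8|->8, |7|->6.5, |1|->1, |6|->5, |7|->6.5
Step 3: Attach original signs; sum ranks with positive sign and with negative sign.
W+ = 6.5 + 1 + 5 = 12.5
W- = 3.5 + 2 + 3.5 + 8 + 6.5 = 23.5
(Check: W+ + W- = 36 should equal n(n+1)/2 = 36.)
Step 4: Test statistic W = min(W+, W-) = 12.5.
Step 5: Ties in |d|, so use the tie-corrected normal approximation.
        E[W] = n(n+1)/4 = 8*9/4 = 18.
        Tie groups: |d|=5 (t=2), |d|=7 (t=2); sum(t^3 - t) = 12.
        Var[W] = n(n+1)(2n+1)/24 - sum(t^3-t)/48 = 1224/24 - 12/48 = 50.75.
        z = (W - E[W]) / sqrt(Var[W]) = (12.5 - 18) / 7.1239 = -0.7720.
        Two-sided p = 2*Phi(z) = 0.440086.
Step 6: alpha = 0.05. fail to reject H0.

W+ = 12.5, W- = 23.5, W = min = 12.5, p = 0.440086, fail to reject H0.


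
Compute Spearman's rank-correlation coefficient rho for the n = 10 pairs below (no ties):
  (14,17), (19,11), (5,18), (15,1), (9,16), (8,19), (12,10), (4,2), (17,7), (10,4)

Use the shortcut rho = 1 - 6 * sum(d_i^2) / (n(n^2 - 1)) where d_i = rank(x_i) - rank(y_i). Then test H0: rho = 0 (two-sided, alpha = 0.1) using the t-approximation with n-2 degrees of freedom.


Step 1: Rank x and y separately (midranks; no ties here).
rank(x): 14->7, 19->10, 5->2, 15->8, 9->4, 8->3, 12->6, 4->1, 17->9, 10->5
rank(y): 17->8, 11->6, 18->9, 1->1, 16->7, 19->10, 10->5, 2->2, 7->4, 4->3
Step 2: d_i = R_x(i) - R_y(i); compute d_i^2.
  (7-8)^2=1, (10-6)^2=16, (2-9)^2=49, (8-1)^2=49, (4-7)^2=9, (3-10)^2=49, (6-5)^2=1, (1-2)^2=1, (9-4)^2=25, (5-3)^2=4
sum(d^2) = 204.
Step 3: rho = 1 - 6*204 / (10*(10^2 - 1)) = 1 - 1224/990 = -0.236364.
Step 4: Under H0, t = rho * sqrt((n-2)/(1-rho^2)) = -0.6880 ~ t(8).
Step 5: Two-sided p-value from the t-distribution with 8 df = 0.510885.
Step 6: alpha = 0.1. fail to reject H0.

rho = -0.2364, p = 0.510885, fail to reject H0 at alpha = 0.1.


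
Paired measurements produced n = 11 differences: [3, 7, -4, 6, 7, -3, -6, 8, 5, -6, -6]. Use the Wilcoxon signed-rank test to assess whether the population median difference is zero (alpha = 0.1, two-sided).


Step 1: Drop any zero differences (none here) and take |d_i|.
|d| = [3, 7, 4, 6, 7, 3, 6, 8, 5, 6, 6]
Step 2: Midrank |d_i| (ties get averaged ranks).
ranks: |3|->1.5, |7|->9.5, |4|->3, |6|->6.5, |7|->9.5, |3|->1.5, |6|->6.5, |8|->11, |5|->4, |6|->6.5, |6|->6.5
Step 3: Attach original signs; sum ranks with positive sign and with negative sign.
W+ = 1.5 + 9.5 + 6.5 + 9.5 + 11 + 4 = 42
W- = 3 + 1.5 + 6.5 + 6.5 + 6.5 = 24
(Check: W+ + W- = 66 should equal n(n+1)/2 = 66.)
Step 4: Test statistic W = min(W+, W-) = 24.
Step 5: Ties in |d|, so use the tie-corrected normal approximation.
        E[W] = n(n+1)/4 = 11*12/4 = 33.
        Tie groups: |d|=3 (t=2), |d|=6 (t=4), |d|=7 (t=2); sum(t^3 - t) = 72.
        Var[W] = n(n+1)(2n+1)/24 - sum(t^3-t)/48 = 3036/24 - 72/48 = 125.
        z = (W - E[W]) / sqrt(Var[W]) = (24 - 33) / 11.1803 = -0.8050.
        Two-sided p = 2*Phi(z) = 0.420829.
Step 6: alpha = 0.1. fail to reject H0.

W+ = 42, W- = 24, W = min = 24, p = 0.420829, fail to reject H0.


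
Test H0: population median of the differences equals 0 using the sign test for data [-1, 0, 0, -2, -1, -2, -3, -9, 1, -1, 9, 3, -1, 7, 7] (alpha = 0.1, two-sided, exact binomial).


Step 1: Discard zero differences. Original n = 15; n_eff = number of nonzero differences = 13.
Nonzero differences (with sign): -1, -2, -1, -2, -3, -9, +1, -1, +9, +3, -1, +7, +7
Step 2: Count signs: positive = 5, negative = 8.
Step 3: Under H0: P(positive) = 0.5, so the number of positives S ~ Bin(13, 0.5).
Step 4: Two-sided exact p-value = sum of Bin(13,0.5) probabilities at or below the observed probability = 0.581055.
Step 5: alpha = 0.1. fail to reject H0.

n_eff = 13, pos = 5, neg = 8, p = 0.581055, fail to reject H0.


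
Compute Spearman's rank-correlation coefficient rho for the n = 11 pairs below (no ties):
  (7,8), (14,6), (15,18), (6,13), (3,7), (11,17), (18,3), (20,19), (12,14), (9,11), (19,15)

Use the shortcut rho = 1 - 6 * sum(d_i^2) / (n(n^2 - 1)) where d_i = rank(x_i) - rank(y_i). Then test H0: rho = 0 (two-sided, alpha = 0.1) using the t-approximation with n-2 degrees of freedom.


Step 1: Rank x and y separately (midranks; no ties here).
rank(x): 7->3, 14->7, 15->8, 6->2, 3->1, 11->5, 18->9, 20->11, 12->6, 9->4, 19->10
rank(y): 8->4, 6->2, 18->10, 13->6, 7->3, 17->9, 3->1, 19->11, 14->7, 11->5, 15->8
Step 2: d_i = R_x(i) - R_y(i); compute d_i^2.
  (3-4)^2=1, (7-2)^2=25, (8-10)^2=4, (2-6)^2=16, (1-3)^2=4, (5-9)^2=16, (9-1)^2=64, (11-11)^2=0, (6-7)^2=1, (4-5)^2=1, (10-8)^2=4
sum(d^2) = 136.
Step 3: rho = 1 - 6*136 / (11*(11^2 - 1)) = 1 - 816/1320 = 0.381818.
Step 4: Under H0, t = rho * sqrt((n-2)/(1-rho^2)) = 1.2394 ~ t(9).
Step 5: Two-sided p-value from the t-distribution with 9 df = 0.246560.
Step 6: alpha = 0.1. fail to reject H0.

rho = 0.3818, p = 0.246560, fail to reject H0 at alpha = 0.1.


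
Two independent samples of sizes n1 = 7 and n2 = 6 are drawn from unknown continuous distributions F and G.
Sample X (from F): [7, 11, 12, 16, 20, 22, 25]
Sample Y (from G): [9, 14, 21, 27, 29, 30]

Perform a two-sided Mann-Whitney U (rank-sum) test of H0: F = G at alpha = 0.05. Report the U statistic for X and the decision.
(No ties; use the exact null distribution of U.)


Step 1: Combine and sort all 13 observations; assign midranks.
sorted (value, group): (7,X), (9,Y), (11,X), (12,X), (14,Y), (16,X), (20,X), (21,Y), (22,X), (25,X), (27,Y), (29,Y), (30,Y)
ranks: 7->1, 9->2, 11->3, 12->4, 14->5, 16->6, 20->7, 21->8, 22->9, 25->10, 27->11, 29->12, 30->13
Step 2: Rank sum for X: R1 = 1 + 3 + 4 + 6 + 7 + 9 + 10 = 40.
Step 3: U_X = R1 - n1(n1+1)/2 = 40 - 7*8/2 = 40 - 28 = 12.
       U_Y = n1*n2 - U_X = 42 - 12 = 30.
Step 4: No ties, so the exact null distribution of U (based on enumerating the C(13,7) = 1716 equally likely rank assignments) gives the two-sided p-value.
Step 5: p-value = 0.234266; compare to alpha = 0.05. fail to reject H0.

U_X = 12, p = 0.234266, fail to reject H0 at alpha = 0.05.


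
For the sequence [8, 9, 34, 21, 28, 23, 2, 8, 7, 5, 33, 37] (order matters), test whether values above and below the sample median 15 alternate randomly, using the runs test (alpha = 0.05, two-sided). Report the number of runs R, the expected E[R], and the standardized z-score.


Step 1: Compute median = 15; label A = above, B = below.
Labels in order: BBAAAABBBBAA  (n_A = 6, n_B = 6)
Step 2: Count runs R = 4.
Step 3: Under H0 (random ordering), E[R] = 2*n_A*n_B/(n_A+n_B) + 1 = 2*6*6/12 + 1 = 7.0000.
        Var[R] = 2*n_A*n_B*(2*n_A*n_B - n_A - n_B) / ((n_A+n_B)^2 * (n_A+n_B-1)) = 4320/1584 = 2.7273.
        SD[R] = 1.6514.
Step 4: Continuity-corrected z = (R + 0.5 - E[R]) / SD[R] = (4 + 0.5 - 7.0000) / 1.6514 = -1.5138.
Step 5: Two-sided p-value via normal approximation = 2*(1 - Phi(|z|)) = 0.130070.
Step 6: alpha = 0.05. fail to reject H0.

R = 4, z = -1.5138, p = 0.130070, fail to reject H0.


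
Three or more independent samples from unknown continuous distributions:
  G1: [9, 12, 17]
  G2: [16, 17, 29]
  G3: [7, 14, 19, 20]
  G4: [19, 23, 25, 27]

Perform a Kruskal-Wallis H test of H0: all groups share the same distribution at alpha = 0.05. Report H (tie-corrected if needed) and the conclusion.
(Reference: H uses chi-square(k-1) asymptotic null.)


Step 1: Combine all N = 14 observations and assign midranks.
sorted (value, group, rank): (7,G3,1), (9,G1,2), (12,G1,3), (14,G3,4), (16,G2,5), (17,G1,6.5), (17,G2,6.5), (19,G3,8.5), (19,G4,8.5), (20,G3,10), (23,G4,11), (25,G4,12), (27,G4,13), (29,G2,14)
Step 2: Sum ranks within each group.
R_1 = 11.5 (n_1 = 3)
R_2 = 25.5 (n_2 = 3)
R_3 = 23.5 (n_3 = 4)
R_4 = 44.5 (n_4 = 4)
Step 3: H = 12/(N(N+1)) * sum(R_i^2/n_i) - 3(N+1)
     = 12/(14*15) * (11.5^2/3 + 25.5^2/3 + 23.5^2/4 + 44.5^2/4) - 3*15
     = 0.057143 * 893.958 - 45
     = 6.083333.
Step 4: Ties present; correction factor C = 1 - 12/(14^3 - 14) = 0.995604. Corrected H = 6.083333 / 0.995604 = 6.110191.
Step 5: Under H0, H ~ chi^2(3); p-value = 0.106371.
Step 6: alpha = 0.05. fail to reject H0.

H = 6.1102, df = 3, p = 0.106371, fail to reject H0.
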